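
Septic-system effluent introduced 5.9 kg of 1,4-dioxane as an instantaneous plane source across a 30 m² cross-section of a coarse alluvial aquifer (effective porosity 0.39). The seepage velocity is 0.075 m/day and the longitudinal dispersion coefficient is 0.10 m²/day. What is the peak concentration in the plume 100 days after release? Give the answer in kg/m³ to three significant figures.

The peak of an instantaneous 1D plume sits at x = vt; there the Gaussian factor is 1 and C_max = M/(n_e·A·√(4πDt)), where n_e·A is the pore area the mass is dissolved in.
√(4πDt) = √(4π × 0.10 × 100) = 11.21 m, so C_max = 5.9/(0.39 × 30 × 11.21) = 0.0450 kg/m³.

0.0450 kg/m³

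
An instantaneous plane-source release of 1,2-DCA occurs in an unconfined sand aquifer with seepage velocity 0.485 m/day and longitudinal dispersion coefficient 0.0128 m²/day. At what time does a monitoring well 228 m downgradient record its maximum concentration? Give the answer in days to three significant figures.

For the 1D instantaneous-source solution, setting ∂C/∂t = 0 at fixed x gives v²t² + 2Dt − x² = 0, so t = (√(D² + v²x²) − D)/v².
√(D² + v²x²) = √(0.0128² + 0.485² × 228²) = 110.6; v² = 0.235225.
t = (110.6 − 0.0128)/0.235225 = 470 days (vs. the pure-advection estimate x/v = 470 d).

470 days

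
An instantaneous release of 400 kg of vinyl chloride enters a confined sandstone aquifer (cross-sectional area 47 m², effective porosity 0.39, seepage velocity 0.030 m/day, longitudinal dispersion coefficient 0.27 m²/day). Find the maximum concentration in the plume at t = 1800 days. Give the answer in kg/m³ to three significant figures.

The peak of an instantaneous 1D plume sits at x = vt; there the Gaussian factor is 1 and C_max = M/(n_e·A·√(4πDt)), where n_e·A is the pore area the mass is dissolved in.
√(4πDt) = √(4π × 0.27 × 1800) = 78.15 m, so C_max = 400/(0.39 × 47 × 78.15) = 0.279 kg/m³.

0.279 kg/m³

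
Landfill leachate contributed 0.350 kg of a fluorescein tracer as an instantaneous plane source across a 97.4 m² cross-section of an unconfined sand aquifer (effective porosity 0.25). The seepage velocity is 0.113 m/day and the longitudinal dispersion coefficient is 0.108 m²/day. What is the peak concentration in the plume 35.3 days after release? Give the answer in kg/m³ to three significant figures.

The peak of an instantaneous 1D plume sits at x = vt; there the Gaussian factor is 1 and C_max = M/(n_e·A·√(4πDt)), where n_e·A is the pore area the mass is dissolved in.
√(4πDt) = √(4π × 0.108 × 35.3) = 6.922 m, so C_max = 0.350/(0.25 × 97.4 × 6.922) = 0.00208 kg/m³.

0.00208 kg/m³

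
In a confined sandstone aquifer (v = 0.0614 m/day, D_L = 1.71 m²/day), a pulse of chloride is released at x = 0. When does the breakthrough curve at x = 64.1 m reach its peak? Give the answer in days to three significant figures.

For the 1D instantaneous-source solution, setting ∂C/∂t = 0 at fixed x gives v²t² + 2Dt − x² = 0, so t = (√(D² + v²x²) − D)/v².
√(D² + v²x²) = √(1.71² + 0.0614² × 64.1²) = 4.291; v² = 0.00376996.
t = (4.291 − 1.71)/0.00376996 = 685 days (vs. the pure-advection estimate x/v = 1040 d).

685 days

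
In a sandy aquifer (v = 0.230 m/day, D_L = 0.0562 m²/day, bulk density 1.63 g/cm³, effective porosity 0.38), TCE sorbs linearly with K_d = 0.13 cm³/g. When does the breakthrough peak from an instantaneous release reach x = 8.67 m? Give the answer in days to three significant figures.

57.1 days

Retardation factor R = 1 + ρ_b·K_d/n = 1 + 1.63 × 0.13/0.38 = 1.558.
Sorption retards both mechanisms: v_R = v/R = 0.1476 m/day, D_R = D/R = 0.03607 m²/day.
Peak time from v_R²t² + 2D_R t − x² = 0: t = (√(D_R² + v_R²x²) − D_R)/v_R².
√(D_R² + v_R²x²) = √(0.03607² + 0.1476² × 8.67²) = 1.280; v_R² = 0.02179.
t = (1.280 − 0.03607)/0.02179 = 57.1 days.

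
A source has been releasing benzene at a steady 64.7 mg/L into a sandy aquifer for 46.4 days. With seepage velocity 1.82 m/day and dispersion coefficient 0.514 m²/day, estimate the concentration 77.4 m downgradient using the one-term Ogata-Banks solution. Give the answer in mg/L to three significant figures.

For a continuous step input, C/C₀ ≈ ½·erfc((x−vt)/(2√(Dt))).
vt = 1.82 × 46.4 = 84.448 m and 2√(Dt) = 2√(0.514 × 46.4) = 9.767 m.
Argument (x−vt)/(2√(Dt)) = (77.4 − 84.448)/9.767 = -0.7216; ½·erfc(-0.7216) = 0.8463.
C = 64.7 × 0.8463 = 54.8 mg/L.

54.8 mg/L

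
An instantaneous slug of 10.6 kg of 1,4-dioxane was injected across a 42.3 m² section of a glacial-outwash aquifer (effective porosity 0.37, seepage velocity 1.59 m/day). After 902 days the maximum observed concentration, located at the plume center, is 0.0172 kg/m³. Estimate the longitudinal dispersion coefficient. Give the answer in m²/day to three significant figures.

0.137 m²/day

At the plume center C_max = M/(n_e·A·√(4πDt)), so D = M²/(4πt·(n_e·A·C_max)²).
n_e·A·C_max = 0.37 × 42.3 × 0.0172 = 0.2692 kg/m.
D = 10.6²/(4π × 902 × 0.2692²) = 0.137 m²/day.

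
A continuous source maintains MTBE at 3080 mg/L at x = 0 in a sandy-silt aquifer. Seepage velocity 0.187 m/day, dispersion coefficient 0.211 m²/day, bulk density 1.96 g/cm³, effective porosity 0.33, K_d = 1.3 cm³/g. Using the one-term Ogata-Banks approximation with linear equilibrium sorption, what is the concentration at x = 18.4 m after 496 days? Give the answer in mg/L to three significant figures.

Retardation factor R = 1 + ρ_b·K_d/n = 1 + 1.96 × 1.3/0.33 = 8.721.
Sorption retards both mechanisms: v_R = v/R = 0.02144 m/day, D_R = D/R = 0.02419 m²/day.
v_R·t = 0.02144 × 496 = 10.63424 m; 2√(D_R t) = 6.928 m; argument = (18.4 − 10.63424)/6.928 = 1.121.
C = C₀ × ½·erfc(1.121) = 3080 × 0.05645 = 174 mg/L.

174 mg/L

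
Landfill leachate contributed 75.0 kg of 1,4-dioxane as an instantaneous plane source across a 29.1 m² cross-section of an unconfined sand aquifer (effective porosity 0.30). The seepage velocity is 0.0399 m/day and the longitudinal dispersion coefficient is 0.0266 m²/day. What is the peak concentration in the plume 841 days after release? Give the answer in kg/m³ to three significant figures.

The peak of an instantaneous 1D plume sits at x = vt; there the Gaussian factor is 1 and C_max = M/(n_e·A·√(4πDt)), where n_e·A is the pore area the mass is dissolved in.
√(4πDt) = √(4π × 0.0266 × 841) = 16.77 m, so C_max = 75.0/(0.30 × 29.1 × 16.77) = 0.512 kg/m³.

0.512 kg/m³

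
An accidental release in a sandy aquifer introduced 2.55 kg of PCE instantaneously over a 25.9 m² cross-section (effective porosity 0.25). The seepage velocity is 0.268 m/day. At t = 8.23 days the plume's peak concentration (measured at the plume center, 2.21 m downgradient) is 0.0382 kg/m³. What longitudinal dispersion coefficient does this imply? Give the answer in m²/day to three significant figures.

1.03 m²/day

At the plume center C_max = M/(n_e·A·√(4πDt)), so D = M²/(4πt·(n_e·A·C_max)²).
n_e·A·C_max = 0.25 × 25.9 × 0.0382 = 0.2473 kg/m.
D = 2.55²/(4π × 8.23 × 0.2473²) = 1.03 m²/day.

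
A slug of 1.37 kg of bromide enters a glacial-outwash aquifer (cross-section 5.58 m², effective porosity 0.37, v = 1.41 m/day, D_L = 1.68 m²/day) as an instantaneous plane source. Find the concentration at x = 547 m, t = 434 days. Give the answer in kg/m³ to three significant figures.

For an instantaneous plane source, C(x,t) = M/(n_e·A·√(4πDt)) · exp(−(x−vt)²/(4Dt)), with n_e·A the pore (flow) area.
Plume center vt = 1.41 × 434 = 611.94 m, so the well at 547 m is 64.94 m upgradient of the peak.
√(4πDt) = 95.72 m, giving peak height M/(n_e·A·√(4πDt)) = 1.37/(0.37 × 5.58 × 95.72) = 0.006932 kg/m³.
(x−vt)²/(4Dt) = (-64.94)²/(4 × 1.68 × 434) = 1.446; exp(−1.446) = 0.2355.
C = 0.006932 × 0.2355 = 0.00163 kg/m³.

0.00163 kg/m³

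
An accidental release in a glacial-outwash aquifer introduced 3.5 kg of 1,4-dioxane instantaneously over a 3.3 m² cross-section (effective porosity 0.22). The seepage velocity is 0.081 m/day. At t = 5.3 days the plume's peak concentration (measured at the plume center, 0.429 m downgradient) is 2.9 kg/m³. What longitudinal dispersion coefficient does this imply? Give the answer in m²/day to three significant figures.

0.0415 m²/day

At the plume center C_max = M/(n_e·A·√(4πDt)), so D = M²/(4πt·(n_e·A·C_max)²).
n_e·A·C_max = 0.22 × 3.3 × 2.9 = 2.105 kg/m.
D = 3.5²/(4π × 5.3 × 2.105²) = 0.0415 m²/day.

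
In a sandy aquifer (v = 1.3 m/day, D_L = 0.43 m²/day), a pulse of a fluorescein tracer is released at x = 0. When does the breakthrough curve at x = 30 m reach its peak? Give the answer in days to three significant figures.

For the 1D instantaneous-source solution, setting ∂C/∂t = 0 at fixed x gives v²t² + 2Dt − x² = 0, so t = (√(D² + v²x²) − D)/v².
√(D² + v²x²) = √(0.43² + 1.3² × 30²) = 39.00; v² = 1.69.
t = (39.00 − 0.43)/1.69 = 22.8 days (vs. the pure-advection estimate x/v = 23.1 d).

22.8 days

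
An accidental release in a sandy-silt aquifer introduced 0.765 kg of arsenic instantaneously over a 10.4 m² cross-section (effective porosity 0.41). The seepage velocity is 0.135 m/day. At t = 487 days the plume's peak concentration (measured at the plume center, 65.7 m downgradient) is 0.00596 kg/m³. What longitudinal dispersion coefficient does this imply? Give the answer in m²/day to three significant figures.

At the plume center C_max = M/(n_e·A·√(4πDt)), so D = M²/(4πt·(n_e·A·C_max)²).
n_e·A·C_max = 0.41 × 10.4 × 0.00596 = 0.02541 kg/m.
D = 0.765²/(4π × 487 × 0.02541²) = 0.148 m²/day.

0.148 m²/day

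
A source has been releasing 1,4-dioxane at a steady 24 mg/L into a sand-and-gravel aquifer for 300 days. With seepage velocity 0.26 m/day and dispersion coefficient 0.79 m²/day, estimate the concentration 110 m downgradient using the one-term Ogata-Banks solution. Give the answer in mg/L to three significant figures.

For a continuous step input, C/C₀ ≈ ½·erfc((x−vt)/(2√(Dt))).
vt = 0.26 × 300 = 78 m and 2√(Dt) = 2√(0.79 × 300) = 30.79 m.
Argument (x−vt)/(2√(Dt)) = (110 − 78)/30.79 = 1.039; ½·erfc(1.039) = 0.07087.
C = 24 × 0.07087 = 1.70 mg/L.

1.70 mg/L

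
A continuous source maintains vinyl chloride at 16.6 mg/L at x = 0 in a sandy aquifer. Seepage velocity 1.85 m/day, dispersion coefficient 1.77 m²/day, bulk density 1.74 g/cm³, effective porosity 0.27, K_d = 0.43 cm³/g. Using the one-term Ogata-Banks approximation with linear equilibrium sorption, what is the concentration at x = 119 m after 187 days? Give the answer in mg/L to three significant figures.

Retardation factor R = 1 + ρ_b·K_d/n = 1 + 1.74 × 0.43/0.27 = 3.771.
Sorption retards both mechanisms: v_R = v/R = 0.4906 m/day, D_R = D/R = 0.4694 m²/day.
v_R·t = 0.4906 × 187 = 91.7422 m; 2√(D_R t) = 18.74 m; argument = (119 − 91.7422)/18.74 = 1.455.
C = C₀ × ½·erfc(1.455) = 16.6 × 0.01981 = 0.329 mg/L.

0.329 mg/L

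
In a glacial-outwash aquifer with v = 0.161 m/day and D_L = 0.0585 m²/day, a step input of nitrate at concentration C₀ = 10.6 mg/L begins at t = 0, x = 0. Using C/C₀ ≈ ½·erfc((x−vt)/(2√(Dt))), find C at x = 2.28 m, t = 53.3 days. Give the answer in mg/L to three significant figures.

For a continuous step input, C/C₀ ≈ ½·erfc((x−vt)/(2√(Dt))).
vt = 0.161 × 53.3 = 8.5813 m and 2√(Dt) = 2√(0.0585 × 53.3) = 3.532 m.
Argument (x−vt)/(2√(Dt)) = (2.28 − 8.5813)/3.532 = -1.784; ½·erfc(-1.784) = 0.9942.
C = 10.6 × 0.9942 = 10.5 mg/L.

10.5 mg/L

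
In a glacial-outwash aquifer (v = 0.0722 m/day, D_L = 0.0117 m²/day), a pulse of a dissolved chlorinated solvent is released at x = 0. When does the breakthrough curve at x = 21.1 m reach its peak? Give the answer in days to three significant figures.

290 days

For the 1D instantaneous-source solution, setting ∂C/∂t = 0 at fixed x gives v²t² + 2Dt − x² = 0, so t = (√(D² + v²x²) − D)/v².
√(D² + v²x²) = √(0.0117² + 0.0722² × 21.1²) = 1.523; v² = 0.00521284.
t = (1.523 − 0.0117)/0.00521284 = 290 days (vs. the pure-advection estimate x/v = 292 d).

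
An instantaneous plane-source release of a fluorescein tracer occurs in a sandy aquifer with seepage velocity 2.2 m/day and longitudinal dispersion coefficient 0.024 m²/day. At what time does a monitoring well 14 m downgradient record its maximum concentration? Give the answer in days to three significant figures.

For the 1D instantaneous-source solution, setting ∂C/∂t = 0 at fixed x gives v²t² + 2Dt − x² = 0, so t = (√(D² + v²x²) − D)/v².
√(D² + v²x²) = √(0.024² + 2.2² × 14²) = 30.80; v² = 4.84.
t = (30.80 − 0.024)/4.84 = 6.36 days (vs. the pure-advection estimate x/v = 6.36 d).

6.36 days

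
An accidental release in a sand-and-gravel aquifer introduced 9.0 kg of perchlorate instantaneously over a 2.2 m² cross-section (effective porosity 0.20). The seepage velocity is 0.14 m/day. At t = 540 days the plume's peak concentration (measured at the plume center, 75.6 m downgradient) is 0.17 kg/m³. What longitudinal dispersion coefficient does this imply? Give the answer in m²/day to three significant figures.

At the plume center C_max = M/(n_e·A·√(4πDt)), so D = M²/(4πt·(n_e·A·C_max)²).
n_e·A·C_max = 0.20 × 2.2 × 0.17 = 0.07480 kg/m.
D = 9.0²/(4π × 540 × 0.07480²) = 2.13 m²/day.

2.13 m²/day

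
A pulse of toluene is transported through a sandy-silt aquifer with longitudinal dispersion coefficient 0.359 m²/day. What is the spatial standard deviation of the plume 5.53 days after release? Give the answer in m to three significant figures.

1.99 m

Dispersive spreading gives a Gaussian with σ² = 2Dt; advection only shifts the center.
σ = √(2 × 0.359 × 5.53) = 1.99 m.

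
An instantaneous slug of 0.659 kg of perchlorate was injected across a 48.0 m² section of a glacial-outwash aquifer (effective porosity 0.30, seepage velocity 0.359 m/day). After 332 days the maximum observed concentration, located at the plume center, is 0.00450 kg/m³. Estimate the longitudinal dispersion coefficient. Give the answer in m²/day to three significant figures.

0.0248 m²/day

At the plume center C_max = M/(n_e·A·√(4πDt)), so D = M²/(4πt·(n_e·A·C_max)²).
n_e·A·C_max = 0.30 × 48.0 × 0.00450 = 0.06480 kg/m.
D = 0.659²/(4π × 332 × 0.06480²) = 0.0248 m²/day.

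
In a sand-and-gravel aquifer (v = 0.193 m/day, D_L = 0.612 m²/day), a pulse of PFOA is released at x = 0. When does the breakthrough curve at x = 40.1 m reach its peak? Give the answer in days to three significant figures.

192 days

For the 1D instantaneous-source solution, setting ∂C/∂t = 0 at fixed x gives v²t² + 2Dt − x² = 0, so t = (√(D² + v²x²) − D)/v².
√(D² + v²x²) = √(0.612² + 0.193² × 40.1²) = 7.763; v² = 0.037249.
t = (7.763 − 0.612)/0.037249 = 192 days (vs. the pure-advection estimate x/v = 208 d).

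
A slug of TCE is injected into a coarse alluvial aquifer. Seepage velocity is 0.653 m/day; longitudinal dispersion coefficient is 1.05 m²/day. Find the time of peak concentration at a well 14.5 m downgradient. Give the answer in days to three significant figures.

For the 1D instantaneous-source solution, setting ∂C/∂t = 0 at fixed x gives v²t² + 2Dt − x² = 0, so t = (√(D² + v²x²) − D)/v².
√(D² + v²x²) = √(1.05² + 0.653² × 14.5²) = 9.527; v² = 0.426409.
t = (9.527 − 1.05)/0.426409 = 19.9 days (vs. the pure-advection estimate x/v = 22.2 d).

19.9 days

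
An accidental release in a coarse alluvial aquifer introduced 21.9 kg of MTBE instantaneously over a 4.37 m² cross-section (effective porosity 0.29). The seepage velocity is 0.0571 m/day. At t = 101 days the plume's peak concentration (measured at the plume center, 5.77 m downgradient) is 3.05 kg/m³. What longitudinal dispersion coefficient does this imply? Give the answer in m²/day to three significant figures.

At the plume center C_max = M/(n_e·A·√(4πDt)), so D = M²/(4πt·(n_e·A·C_max)²).
n_e·A·C_max = 0.29 × 4.37 × 3.05 = 3.865 kg/m.
D = 21.9²/(4π × 101 × 3.865²) = 0.0253 m²/day.

0.0253 m²/day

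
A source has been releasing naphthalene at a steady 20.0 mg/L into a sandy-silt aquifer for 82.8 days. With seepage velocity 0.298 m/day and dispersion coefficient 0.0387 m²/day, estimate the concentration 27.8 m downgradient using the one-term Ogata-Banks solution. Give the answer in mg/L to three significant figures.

For a continuous step input, C/C₀ ≈ ½·erfc((x−vt)/(2√(Dt))).
vt = 0.298 × 82.8 = 24.6744 m and 2√(Dt) = 2√(0.0387 × 82.8) = 3.580 m.
Argument (x−vt)/(2√(Dt)) = (27.8 − 24.6744)/3.580 = 0.8731; ½·erfc(0.8731) = 0.1085.
C = 20.0 × 0.1085 = 2.17 mg/L.

2.17 mg/L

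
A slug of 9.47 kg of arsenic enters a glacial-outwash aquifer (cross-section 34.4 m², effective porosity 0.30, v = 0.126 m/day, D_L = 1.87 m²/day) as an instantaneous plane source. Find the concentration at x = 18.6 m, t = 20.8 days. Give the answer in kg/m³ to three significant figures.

0.00804 kg/m³

For an instantaneous plane source, C(x,t) = M/(n_e·A·√(4πDt)) · exp(−(x−vt)²/(4Dt)), with n_e·A the pore (flow) area.
Plume center vt = 0.126 × 20.8 = 2.6208 m, so the well at 18.6 m is 15.9792 m downgradient of the peak.
√(4πDt) = 22.11 m, giving peak height M/(n_e·A·√(4πDt)) = 9.47/(0.30 × 34.4 × 22.11) = 0.04150 kg/m³.
(x−vt)²/(4Dt) = (15.9792)²/(4 × 1.87 × 20.8) = 1.641; exp(−1.641) = 0.1938.
C = 0.04150 × 0.1938 = 0.00804 kg/m³.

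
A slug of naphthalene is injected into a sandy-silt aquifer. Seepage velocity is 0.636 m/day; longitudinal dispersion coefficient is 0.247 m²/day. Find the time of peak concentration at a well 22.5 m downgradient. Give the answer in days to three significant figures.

For the 1D instantaneous-source solution, setting ∂C/∂t = 0 at fixed x gives v²t² + 2Dt − x² = 0, so t = (√(D² + v²x²) − D)/v².
√(D² + v²x²) = √(0.247² + 0.636² × 22.5²) = 14.31; v² = 0.404496.
t = (14.31 − 0.247)/0.404496 = 34.8 days (vs. the pure-advection estimate x/v = 35.4 d).

34.8 days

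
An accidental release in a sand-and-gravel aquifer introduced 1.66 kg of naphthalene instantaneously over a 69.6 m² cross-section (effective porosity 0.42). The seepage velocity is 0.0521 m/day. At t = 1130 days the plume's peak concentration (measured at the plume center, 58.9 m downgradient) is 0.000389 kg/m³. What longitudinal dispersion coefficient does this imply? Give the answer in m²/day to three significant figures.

1.50 m²/day

At the plume center C_max = M/(n_e·A·√(4πDt)), so D = M²/(4πt·(n_e·A·C_max)²).
n_e·A·C_max = 0.42 × 69.6 × 0.000389 = 0.01137 kg/m.
D = 1.66²/(4π × 1130 × 0.01137²) = 1.50 m²/day.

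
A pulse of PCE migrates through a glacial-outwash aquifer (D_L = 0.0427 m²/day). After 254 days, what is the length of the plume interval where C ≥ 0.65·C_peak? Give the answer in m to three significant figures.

The plume is Gaussian with σ = √(2Dt) = √(2 × 0.0427 × 254) = 4.657 m.
C/C_peak = exp(−Δx²/(2σ²)) = 0.65 ⇒ Δx = σ·√(−2 ln 0.65) = 4.657 × 0.9282 = 4.323 m.
Width = 2Δx = 8.65 m.

8.65 m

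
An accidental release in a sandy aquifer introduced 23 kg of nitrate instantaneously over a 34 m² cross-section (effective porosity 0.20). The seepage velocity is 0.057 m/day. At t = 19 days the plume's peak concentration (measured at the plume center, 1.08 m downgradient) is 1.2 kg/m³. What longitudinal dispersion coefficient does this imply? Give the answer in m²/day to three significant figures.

0.0333 m²/day

At the plume center C_max = M/(n_e·A·√(4πDt)), so D = M²/(4πt·(n_e·A·C_max)²).
n_e·A·C_max = 0.20 × 34 × 1.2 = 8.160 kg/m.
D = 23²/(4π × 19 × 8.160²) = 0.0333 m²/day.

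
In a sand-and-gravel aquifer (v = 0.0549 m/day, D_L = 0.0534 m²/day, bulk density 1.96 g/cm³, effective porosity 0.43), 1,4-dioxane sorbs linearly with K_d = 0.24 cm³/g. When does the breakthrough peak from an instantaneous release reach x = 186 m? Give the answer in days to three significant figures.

Retardation factor R = 1 + ρ_b·K_d/n = 1 + 1.96 × 0.24/0.43 = 2.094.
Sorption retards both mechanisms: v_R = v/R = 0.02622 m/day, D_R = D/R = 0.02550 m²/day.
Peak time from v_R²t² + 2D_R t − x² = 0: t = (√(D_R² + v_R²x²) − D_R)/v_R².
√(D_R² + v_R²x²) = √(0.02550² + 0.02622² × 186²) = 4.877; v_R² = 0.0006875.
t = (4.877 − 0.02550)/0.0006875 = 7060 days.

7060 days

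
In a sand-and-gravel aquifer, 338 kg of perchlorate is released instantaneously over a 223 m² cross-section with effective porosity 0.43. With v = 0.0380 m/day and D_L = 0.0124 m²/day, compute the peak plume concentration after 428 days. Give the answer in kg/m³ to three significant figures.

0.432 kg/m³

The peak of an instantaneous 1D plume sits at x = vt; there the Gaussian factor is 1 and C_max = M/(n_e·A·√(4πDt)), where n_e·A is the pore area the mass is dissolved in.
√(4πDt) = √(4π × 0.0124 × 428) = 8.167 m, so C_max = 338/(0.43 × 223 × 8.167) = 0.432 kg/m³.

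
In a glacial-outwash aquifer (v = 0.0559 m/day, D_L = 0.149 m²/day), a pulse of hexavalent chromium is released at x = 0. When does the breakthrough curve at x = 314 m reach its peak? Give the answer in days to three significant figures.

For the 1D instantaneous-source solution, setting ∂C/∂t = 0 at fixed x gives v²t² + 2Dt − x² = 0, so t = (√(D² + v²x²) − D)/v².
√(D² + v²x²) = √(0.149² + 0.0559² × 314²) = 17.55; v² = 0.00312481.
t = (17.55 − 0.149)/0.00312481 = 5570 days (vs. the pure-advection estimate x/v = 5620 d).

5570 days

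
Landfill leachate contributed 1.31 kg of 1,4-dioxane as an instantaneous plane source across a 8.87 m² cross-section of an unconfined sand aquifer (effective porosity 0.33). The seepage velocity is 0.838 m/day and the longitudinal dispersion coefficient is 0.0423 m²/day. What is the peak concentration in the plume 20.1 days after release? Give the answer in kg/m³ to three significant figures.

0.137 kg/m³

The peak of an instantaneous 1D plume sits at x = vt; there the Gaussian factor is 1 and C_max = M/(n_e·A·√(4πDt)), where n_e·A is the pore area the mass is dissolved in.
√(4πDt) = √(4π × 0.0423 × 20.1) = 3.269 m, so C_max = 1.31/(0.33 × 8.87 × 3.269) = 0.137 kg/m³.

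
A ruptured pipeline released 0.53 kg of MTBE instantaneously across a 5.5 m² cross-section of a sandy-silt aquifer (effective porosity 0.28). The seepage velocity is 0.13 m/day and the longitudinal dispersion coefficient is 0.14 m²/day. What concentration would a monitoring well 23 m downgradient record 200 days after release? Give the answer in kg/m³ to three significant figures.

0.0169 kg/m³

For an instantaneous plane source, C(x,t) = M/(n_e·A·√(4πDt)) · exp(−(x−vt)²/(4Dt)), with n_e·A the pore (flow) area.
Plume center vt = 0.13 × 200 = 26 m, so the well at 23 m is 3 m upgradient of the peak.
√(4πDt) = 18.76 m, giving peak height M/(n_e·A·√(4πDt)) = 0.53/(0.28 × 5.5 × 18.76) = 0.01835 kg/m³.
(x−vt)²/(4Dt) = (-3)²/(4 × 0.14 × 200) = 0.08036; exp(−0.08036) = 0.9228.
C = 0.01835 × 0.9228 = 0.0169 kg/m³.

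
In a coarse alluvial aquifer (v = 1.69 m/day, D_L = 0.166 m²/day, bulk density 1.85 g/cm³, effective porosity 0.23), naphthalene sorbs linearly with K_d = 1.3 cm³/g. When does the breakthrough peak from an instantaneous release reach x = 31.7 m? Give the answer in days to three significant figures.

Retardation factor R = 1 + ρ_b·K_d/n = 1 + 1.85 × 1.3/0.23 = 11.46.
Sorption retards both mechanisms: v_R = v/R = 0.1475 m/day, D_R = D/R = 0.01449 m²/day.
Peak time from v_R²t² + 2D_R t − x² = 0: t = (√(D_R² + v_R²x²) − D_R)/v_R².
√(D_R² + v_R²x²) = √(0.01449² + 0.1475² × 31.7²) = 4.676; v_R² = 0.02176.
t = (4.676 − 0.01449)/0.02176 = 214 days.

214 days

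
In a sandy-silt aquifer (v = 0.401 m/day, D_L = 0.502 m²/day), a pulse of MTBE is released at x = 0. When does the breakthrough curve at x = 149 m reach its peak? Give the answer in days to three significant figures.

368 days

For the 1D instantaneous-source solution, setting ∂C/∂t = 0 at fixed x gives v²t² + 2Dt − x² = 0, so t = (√(D² + v²x²) − D)/v².
√(D² + v²x²) = √(0.502² + 0.401² × 149²) = 59.75; v² = 0.160801.
t = (59.75 − 0.502)/0.160801 = 368 days (vs. the pure-advection estimate x/v = 372 d).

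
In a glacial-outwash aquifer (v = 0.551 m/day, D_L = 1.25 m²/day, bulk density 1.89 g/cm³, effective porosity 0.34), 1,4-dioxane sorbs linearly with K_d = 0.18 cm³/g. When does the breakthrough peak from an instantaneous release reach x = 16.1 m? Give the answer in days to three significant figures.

Retardation factor R = 1 + ρ_b·K_d/n = 1 + 1.89 × 0.18/0.34 = 2.001.
Sorption retards both mechanisms: v_R = v/R = 0.2754 m/day, D_R = D/R = 0.6247 m²/day.
Peak time from v_R²t² + 2D_R t − x² = 0: t = (√(D_R² + v_R²x²) − D_R)/v_R².
√(D_R² + v_R²x²) = √(0.6247² + 0.2754² × 16.1²) = 4.478; v_R² = 0.07585.
t = (4.478 − 0.6247)/0.07585 = 50.8 days.

50.8 days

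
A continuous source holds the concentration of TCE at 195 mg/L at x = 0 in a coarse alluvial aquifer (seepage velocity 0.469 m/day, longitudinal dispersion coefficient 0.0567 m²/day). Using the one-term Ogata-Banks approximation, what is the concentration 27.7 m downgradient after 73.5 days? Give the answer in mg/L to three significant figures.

For a continuous step input, C/C₀ ≈ ½·erfc((x−vt)/(2√(Dt))).
vt = 0.469 × 73.5 = 34.4715 m and 2√(Dt) = 2√(0.0567 × 73.5) = 4.083 m.
Argument (x−vt)/(2√(Dt)) = (27.7 − 34.4715)/4.083 = -1.658; ½·erfc(-1.658) = 0.9905.
C = 195 × 0.9905 = 193 mg/L.

193 mg/L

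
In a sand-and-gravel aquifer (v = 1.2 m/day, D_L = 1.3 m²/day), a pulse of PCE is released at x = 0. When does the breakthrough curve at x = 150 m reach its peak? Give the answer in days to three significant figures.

124 days

For the 1D instantaneous-source solution, setting ∂C/∂t = 0 at fixed x gives v²t² + 2Dt − x² = 0, so t = (√(D² + v²x²) − D)/v².
√(D² + v²x²) = √(1.3² + 1.2² × 150²) = 180.0; v² = 1.44.
t = (180.0 − 1.3)/1.44 = 124 days (vs. the pure-advection estimate x/v = 125 d).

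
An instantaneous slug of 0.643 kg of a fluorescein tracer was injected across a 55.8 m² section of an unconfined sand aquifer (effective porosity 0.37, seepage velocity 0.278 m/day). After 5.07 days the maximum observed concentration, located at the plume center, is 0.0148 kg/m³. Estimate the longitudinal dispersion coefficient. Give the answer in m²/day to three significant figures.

0.0695 m²/day

At the plume center C_max = M/(n_e·A·√(4πDt)), so D = M²/(4πt·(n_e·A·C_max)²).
n_e·A·C_max = 0.37 × 55.8 × 0.0148 = 0.3056 kg/m.
D = 0.643²/(4π × 5.07 × 0.3056²) = 0.0695 m²/day.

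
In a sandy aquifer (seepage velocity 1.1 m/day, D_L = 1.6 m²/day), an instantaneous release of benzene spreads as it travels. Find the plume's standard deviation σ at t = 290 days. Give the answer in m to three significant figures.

30.5 m

Dispersive spreading gives a Gaussian with σ² = 2Dt; advection only shifts the center.
σ = √(2 × 1.6 × 290) = 30.5 m.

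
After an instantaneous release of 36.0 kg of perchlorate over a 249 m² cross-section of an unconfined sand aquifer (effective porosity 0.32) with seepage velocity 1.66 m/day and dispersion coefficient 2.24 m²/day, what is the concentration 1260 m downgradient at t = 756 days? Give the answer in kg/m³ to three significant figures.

For an instantaneous plane source, C(x,t) = M/(n_e·A·√(4πDt)) · exp(−(x−vt)²/(4Dt)), with n_e·A the pore (flow) area.
Plume center vt = 1.66 × 756 = 1254.96 m, so the well at 1260 m is 5.04 m downgradient of the peak.
√(4πDt) = 145.9 m, giving peak height M/(n_e·A·√(4πDt)) = 36.0/(0.32 × 249 × 145.9) = 0.003097 kg/m³.
(x−vt)²/(4Dt) = (5.04)²/(4 × 2.24 × 756) = 0.003750; exp(−0.003750) = 0.9963.
C = 0.003097 × 0.9963 = 0.00309 kg/m³.

0.00309 kg/m³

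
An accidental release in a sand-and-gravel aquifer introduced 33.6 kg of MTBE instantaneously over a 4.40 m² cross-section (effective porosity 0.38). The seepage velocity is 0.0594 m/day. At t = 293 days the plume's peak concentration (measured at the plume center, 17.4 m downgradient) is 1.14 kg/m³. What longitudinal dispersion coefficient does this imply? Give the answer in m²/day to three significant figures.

At the plume center C_max = M/(n_e·A·√(4πDt)), so D = M²/(4πt·(n_e·A·C_max)²).
n_e·A·C_max = 0.38 × 4.40 × 1.14 = 1.906 kg/m.
D = 33.6²/(4π × 293 × 1.906²) = 0.0844 m²/day.

0.0844 m²/day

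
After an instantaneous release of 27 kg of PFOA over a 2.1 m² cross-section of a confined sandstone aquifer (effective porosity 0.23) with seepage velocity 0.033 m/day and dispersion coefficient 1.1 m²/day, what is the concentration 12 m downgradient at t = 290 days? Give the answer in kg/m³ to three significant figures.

For an instantaneous plane source, C(x,t) = M/(n_e·A·√(4πDt)) · exp(−(x−vt)²/(4Dt)), with n_e·A the pore (flow) area.
Plume center vt = 0.033 × 290 = 9.57 m, so the well at 12 m is 2.43 m downgradient of the peak.
√(4πDt) = 63.31 m, giving peak height M/(n_e·A·√(4πDt)) = 27/(0.23 × 2.1 × 63.31) = 0.8830 kg/m³.
(x−vt)²/(4Dt) = (2.43)²/(4 × 1.1 × 290) = 0.004628; exp(−0.004628) = 0.9954.
C = 0.8830 × 0.9954 = 0.879 kg/m³.

0.879 kg/m³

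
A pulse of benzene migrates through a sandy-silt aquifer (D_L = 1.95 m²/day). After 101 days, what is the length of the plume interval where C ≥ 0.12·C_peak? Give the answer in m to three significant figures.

The plume is Gaussian with σ = √(2Dt) = √(2 × 1.95 × 101) = 19.85 m.
C/C_peak = exp(−Δx²/(2σ²)) = 0.12 ⇒ Δx = σ·√(−2 ln 0.12) = 19.85 × 2.059 = 40.87 m.
Width = 2Δx = 81.7 m.

81.7 m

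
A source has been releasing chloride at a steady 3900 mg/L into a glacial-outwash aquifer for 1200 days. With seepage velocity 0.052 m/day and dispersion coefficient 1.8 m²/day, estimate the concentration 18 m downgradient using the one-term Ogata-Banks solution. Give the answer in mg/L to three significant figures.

For a continuous step input, C/C₀ ≈ ½·erfc((x−vt)/(2√(Dt))).
vt = 0.052 × 1200 = 62.4 m and 2√(Dt) = 2√(1.8 × 1200) = 92.95 m.
Argument (x−vt)/(2√(Dt)) = (18 − 62.4)/92.95 = -0.4777; ½·erfc(-0.4777) = 0.7503.
C = 3900 × 0.7503 = 2930 mg/L.

2930 mg/L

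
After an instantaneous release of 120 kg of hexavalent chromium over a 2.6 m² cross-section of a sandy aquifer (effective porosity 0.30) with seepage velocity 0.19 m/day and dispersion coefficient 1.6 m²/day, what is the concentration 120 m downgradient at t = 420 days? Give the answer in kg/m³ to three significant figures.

For an instantaneous plane source, C(x,t) = M/(n_e·A·√(4πDt)) · exp(−(x−vt)²/(4Dt)), with n_e·A the pore (flow) area.
Plume center vt = 0.19 × 420 = 79.8 m, so the well at 120 m is 40.2 m downgradient of the peak.
√(4πDt) = 91.89 m, giving peak height M/(n_e·A·√(4πDt)) = 120/(0.30 × 2.6 × 91.89) = 1.674 kg/m³.
(x−vt)²/(4Dt) = (40.2)²/(4 × 1.6 × 420) = 0.6012; exp(−0.6012) = 0.5482.
C = 1.674 × 0.5482 = 0.918 kg/m³.

0.918 kg/m³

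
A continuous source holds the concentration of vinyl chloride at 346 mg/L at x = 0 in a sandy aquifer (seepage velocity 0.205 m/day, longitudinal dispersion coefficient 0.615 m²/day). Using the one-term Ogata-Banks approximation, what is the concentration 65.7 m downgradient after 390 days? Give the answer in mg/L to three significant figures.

For a continuous step input, C/C₀ ≈ ½·erfc((x−vt)/(2√(Dt))).
vt = 0.205 × 390 = 79.95 m and 2√(Dt) = 2√(0.615 × 390) = 30.97 m.
Argument (x−vt)/(2√(Dt)) = (65.7 − 79.95)/30.97 = -0.4601; ½·erfc(-0.4601) = 0.7424.
C = 346 × 0.7424 = 257 mg/L.

257 mg/L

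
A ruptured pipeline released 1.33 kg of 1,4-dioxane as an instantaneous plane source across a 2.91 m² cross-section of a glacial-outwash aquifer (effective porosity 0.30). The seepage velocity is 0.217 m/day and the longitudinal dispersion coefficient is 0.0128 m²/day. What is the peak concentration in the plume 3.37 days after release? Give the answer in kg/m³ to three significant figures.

2.07 kg/m³

The peak of an instantaneous 1D plume sits at x = vt; there the Gaussian factor is 1 and C_max = M/(n_e·A·√(4πDt)), where n_e·A is the pore area the mass is dissolved in.
√(4πDt) = √(4π × 0.0128 × 3.37) = 0.7362 m, so C_max = 1.33/(0.30 × 2.91 × 0.7362) = 2.07 kg/m³.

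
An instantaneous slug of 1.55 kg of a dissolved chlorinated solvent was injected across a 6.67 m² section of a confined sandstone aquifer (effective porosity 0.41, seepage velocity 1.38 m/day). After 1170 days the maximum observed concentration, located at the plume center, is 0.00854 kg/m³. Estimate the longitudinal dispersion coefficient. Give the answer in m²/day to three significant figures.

At the plume center C_max = M/(n_e·A·√(4πDt)), so D = M²/(4πt·(n_e·A·C_max)²).
n_e·A·C_max = 0.41 × 6.67 × 0.00854 = 0.02335 kg/m.
D = 1.55²/(4π × 1170 × 0.02335²) = 0.300 m²/day.

0.300 m²/day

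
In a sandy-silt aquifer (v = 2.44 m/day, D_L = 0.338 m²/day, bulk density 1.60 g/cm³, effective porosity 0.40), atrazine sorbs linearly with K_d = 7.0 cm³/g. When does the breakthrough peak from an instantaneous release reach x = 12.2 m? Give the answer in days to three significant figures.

Retardation factor R = 1 + ρ_b·K_d/n = 1 + 1.60 × 7.0/0.40 = 29.00.
Sorption retards both mechanisms: v_R = v/R = 0.08414 m/day, D_R = D/R = 0.01166 m²/day.
Peak time from v_R²t² + 2D_R t − x² = 0: t = (√(D_R² + v_R²x²) − D_R)/v_R².
√(D_R² + v_R²x²) = √(0.01166² + 0.08414² × 12.2²) = 1.027; v_R² = 0.007080.
t = (1.027 − 0.01166)/0.007080 = 143 days.

143 days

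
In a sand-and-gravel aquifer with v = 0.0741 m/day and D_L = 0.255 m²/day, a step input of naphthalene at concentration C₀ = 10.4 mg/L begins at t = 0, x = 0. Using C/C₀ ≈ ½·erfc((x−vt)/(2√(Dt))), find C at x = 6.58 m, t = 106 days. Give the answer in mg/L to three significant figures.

5.92 mg/L

For a continuous step input, C/C₀ ≈ ½·erfc((x−vt)/(2√(Dt))).
vt = 0.0741 × 106 = 7.8546 m and 2√(Dt) = 2√(0.255 × 106) = 10.40 m.
Argument (x−vt)/(2√(Dt)) = (6.58 − 7.8546)/10.40 = -0.1226; ½·erfc(-0.1226) = 0.5688.
C = 10.4 × 0.5688 = 5.92 mg/L.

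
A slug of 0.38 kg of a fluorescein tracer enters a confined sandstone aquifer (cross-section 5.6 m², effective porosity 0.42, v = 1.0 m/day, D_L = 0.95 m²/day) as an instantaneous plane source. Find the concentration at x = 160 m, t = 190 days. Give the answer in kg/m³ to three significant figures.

For an instantaneous plane source, C(x,t) = M/(n_e·A·√(4πDt)) · exp(−(x−vt)²/(4Dt)), with n_e·A the pore (flow) area.
Plume center vt = 1.0 × 190 = 190 m, so the well at 160 m is 30 m upgradient of the peak.
√(4πDt) = 47.63 m, giving peak height M/(n_e·A·√(4πDt)) = 0.38/(0.42 × 5.6 × 47.63) = 0.003392 kg/m³.
(x−vt)²/(4Dt) = (-30)²/(4 × 0.95 × 190) = 1.247; exp(−1.247) = 0.2874.
C = 0.003392 × 0.2874 = 0.000975 kg/m³.

0.000975 kg/m³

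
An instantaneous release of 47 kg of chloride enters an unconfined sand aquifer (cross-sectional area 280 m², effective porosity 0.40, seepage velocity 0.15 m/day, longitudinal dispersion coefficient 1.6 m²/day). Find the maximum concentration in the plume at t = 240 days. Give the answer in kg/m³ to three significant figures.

The peak of an instantaneous 1D plume sits at x = vt; there the Gaussian factor is 1 and C_max = M/(n_e·A·√(4πDt)), where n_e·A is the pore area the mass is dissolved in.
√(4πDt) = √(4π × 1.6 × 240) = 69.47 m, so C_max = 47/(0.40 × 280 × 69.47) = 0.00604 kg/m³.

0.00604 kg/m³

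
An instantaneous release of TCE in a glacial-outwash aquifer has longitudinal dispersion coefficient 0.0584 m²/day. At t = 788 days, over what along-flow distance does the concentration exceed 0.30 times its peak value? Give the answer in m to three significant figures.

29.8 m

The plume is Gaussian with σ = √(2Dt) = √(2 × 0.0584 × 788) = 9.594 m.
C/C_peak = exp(−Δx²/(2σ²)) = 0.30 ⇒ Δx = σ·√(−2 ln 0.30) = 9.594 × 1.552 = 14.89 m.
Width = 2Δx = 29.8 m.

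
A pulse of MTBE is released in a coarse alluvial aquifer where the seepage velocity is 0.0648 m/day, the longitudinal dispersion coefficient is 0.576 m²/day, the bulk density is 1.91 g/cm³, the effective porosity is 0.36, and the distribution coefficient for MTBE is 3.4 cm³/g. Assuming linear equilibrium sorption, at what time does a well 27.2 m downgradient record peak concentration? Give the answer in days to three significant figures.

Retardation factor R = 1 + ρ_b·K_d/n = 1 + 1.91 × 3.4/0.36 = 19.04.
Sorption retards both mechanisms: v_R = v/R = 0.003403 m/day, D_R = D/R = 0.03025 m²/day.
Peak time from v_R²t² + 2D_R t − x² = 0: t = (√(D_R² + v_R²x²) − D_R)/v_R².
√(D_R² + v_R²x²) = √(0.03025² + 0.003403² × 27.2²) = 0.09738; v_R² = 1.158e-05.
t = (0.09738 − 0.03025)/1.158e-05 = 5800 days.

5800 days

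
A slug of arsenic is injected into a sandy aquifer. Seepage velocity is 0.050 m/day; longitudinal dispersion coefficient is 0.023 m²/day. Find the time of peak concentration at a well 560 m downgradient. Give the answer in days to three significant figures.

11200 days

For the 1D instantaneous-source solution, setting ∂C/∂t = 0 at fixed x gives v²t² + 2Dt − x² = 0, so t = (√(D² + v²x²) − D)/v².
√(D² + v²x²) = √(0.023² + 0.050² × 560²) = 28.00; v² = 0.0025.
t = (28.00 − 0.023)/0.0025 = 11200 days (vs. the pure-advection estimate x/v = 11200 d).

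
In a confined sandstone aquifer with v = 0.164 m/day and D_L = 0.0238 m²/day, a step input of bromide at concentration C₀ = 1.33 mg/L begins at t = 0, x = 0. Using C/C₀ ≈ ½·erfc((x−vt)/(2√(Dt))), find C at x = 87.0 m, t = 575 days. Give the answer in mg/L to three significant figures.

1.22 mg/L

For a continuous step input, C/C₀ ≈ ½·erfc((x−vt)/(2√(Dt))).
vt = 0.164 × 575 = 94.3 m and 2√(Dt) = 2√(0.0238 × 575) = 7.399 m.
Argument (x−vt)/(2√(Dt)) = (87.0 − 94.3)/7.399 = -0.9866; ½·erfc(-0.9866) = 0.9185.
C = 1.33 × 0.9185 = 1.22 mg/L.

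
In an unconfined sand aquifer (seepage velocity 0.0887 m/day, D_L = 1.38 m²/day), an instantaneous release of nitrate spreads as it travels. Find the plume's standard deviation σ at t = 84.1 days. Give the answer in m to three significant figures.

15.2 m

Dispersive spreading gives a Gaussian with σ² = 2Dt; advection only shifts the center.
σ = √(2 × 1.38 × 84.1) = 15.2 m.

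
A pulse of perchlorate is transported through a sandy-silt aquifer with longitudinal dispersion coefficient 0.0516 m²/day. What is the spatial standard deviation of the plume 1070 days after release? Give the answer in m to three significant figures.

Dispersive spreading gives a Gaussian with σ² = 2Dt; advection only shifts the center.
σ = √(2 × 0.0516 × 1070) = 10.5 m.

10.5 m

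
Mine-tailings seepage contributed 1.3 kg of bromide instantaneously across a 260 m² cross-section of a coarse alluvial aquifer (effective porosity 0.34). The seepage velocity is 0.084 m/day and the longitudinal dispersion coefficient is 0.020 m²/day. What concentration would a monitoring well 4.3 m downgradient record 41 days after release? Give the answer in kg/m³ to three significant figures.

For an instantaneous plane source, C(x,t) = M/(n_e·A·√(4πDt)) · exp(−(x−vt)²/(4Dt)), with n_e·A the pore (flow) area.
Plume center vt = 0.084 × 41 = 3.444 m, so the well at 4.3 m is 0.856 m downgradient of the peak.
√(4πDt) = 3.210 m, giving peak height M/(n_e·A·√(4πDt)) = 1.3/(0.34 × 260 × 3.210) = 0.004581 kg/m³.
(x−vt)²/(4Dt) = (0.856)²/(4 × 0.020 × 41) = 0.2234; exp(−0.2234) = 0.7998.
C = 0.004581 × 0.7998 = 0.00366 kg/m³.

0.00366 kg/m³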